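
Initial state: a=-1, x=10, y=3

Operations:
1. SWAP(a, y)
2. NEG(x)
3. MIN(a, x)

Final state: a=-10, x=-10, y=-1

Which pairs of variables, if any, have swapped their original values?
None

Comparing initial and final values:
x: 10 → -10
y: 3 → -1
a: -1 → -10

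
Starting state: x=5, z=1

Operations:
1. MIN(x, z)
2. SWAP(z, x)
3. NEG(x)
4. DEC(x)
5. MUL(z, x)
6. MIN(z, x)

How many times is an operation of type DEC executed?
1

Counting DEC operations:
Step 4: DEC(x) ← DEC
Total: 1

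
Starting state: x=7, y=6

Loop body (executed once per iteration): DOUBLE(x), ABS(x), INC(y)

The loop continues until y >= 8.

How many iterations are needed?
2

Tracing iterations:
Initial: x=7, y=6
After iteration 1: x=14, y=7
After iteration 2: x=28, y=8
y >= 8 now holds, so the loop exits after 2 iterations.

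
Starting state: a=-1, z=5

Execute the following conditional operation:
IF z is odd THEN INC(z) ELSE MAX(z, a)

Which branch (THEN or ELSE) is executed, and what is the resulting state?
Branch: THEN, Final state: a=-1, z=6

Evaluating condition: z is odd
Condition is True, so THEN branch executes
After INC(z): a=-1, z=6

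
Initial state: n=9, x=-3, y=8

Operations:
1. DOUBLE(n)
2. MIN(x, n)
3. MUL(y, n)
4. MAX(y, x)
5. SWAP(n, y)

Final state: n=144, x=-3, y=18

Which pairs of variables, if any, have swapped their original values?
None

Comparing initial and final values:
y: 8 → 18
x: -3 → -3
n: 9 → 144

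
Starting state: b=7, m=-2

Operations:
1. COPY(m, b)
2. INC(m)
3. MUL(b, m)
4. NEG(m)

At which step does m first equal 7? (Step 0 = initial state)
Step 1

Tracing m:
Initial: m = -2
After step 1: m = 7 ← first occurrence
After step 2: m = 8
After step 3: m = 8
After step 4: m = -8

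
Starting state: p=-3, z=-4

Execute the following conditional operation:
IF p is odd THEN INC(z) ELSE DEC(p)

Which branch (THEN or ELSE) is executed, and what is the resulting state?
Branch: THEN, Final state: p=-3, z=-3

Evaluating condition: p is odd
Condition is True, so THEN branch executes
After INC(z): p=-3, z=-3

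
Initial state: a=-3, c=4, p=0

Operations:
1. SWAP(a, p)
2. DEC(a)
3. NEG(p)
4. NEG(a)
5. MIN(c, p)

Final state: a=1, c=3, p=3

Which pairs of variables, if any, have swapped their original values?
None

Comparing initial and final values:
p: 0 → 3
a: -3 → 1
c: 4 → 3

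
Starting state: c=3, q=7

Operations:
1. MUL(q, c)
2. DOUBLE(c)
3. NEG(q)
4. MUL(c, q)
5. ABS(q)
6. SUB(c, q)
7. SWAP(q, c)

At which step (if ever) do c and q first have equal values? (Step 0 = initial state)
Never

c and q never become equal during execution.

Comparing values at each step:
Initial: c=3, q=7
After step 1: c=3, q=21
After step 2: c=6, q=21
After step 3: c=6, q=-21
After step 4: c=-126, q=-21
After step 5: c=-126, q=21
After step 6: c=-147, q=21
After step 7: c=21, q=-147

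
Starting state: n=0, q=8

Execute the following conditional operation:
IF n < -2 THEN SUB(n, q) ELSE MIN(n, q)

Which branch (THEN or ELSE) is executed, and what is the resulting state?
Branch: ELSE, Final state: n=0, q=8

Evaluating condition: n < -2
n = 0
Condition is False, so ELSE branch executes
After MIN(n, q): n=0, q=8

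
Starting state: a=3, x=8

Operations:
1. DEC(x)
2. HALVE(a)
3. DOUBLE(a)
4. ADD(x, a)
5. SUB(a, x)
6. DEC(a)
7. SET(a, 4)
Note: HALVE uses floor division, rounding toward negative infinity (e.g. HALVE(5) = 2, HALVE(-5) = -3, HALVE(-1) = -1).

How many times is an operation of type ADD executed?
1

Counting ADD operations:
Step 4: ADD(x, a) ← ADD
Total: 1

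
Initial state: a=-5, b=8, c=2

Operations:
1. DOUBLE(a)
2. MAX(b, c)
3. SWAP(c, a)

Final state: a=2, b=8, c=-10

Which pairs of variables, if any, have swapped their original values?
None

Comparing initial and final values:
c: 2 → -10
a: -5 → 2
b: 8 → 8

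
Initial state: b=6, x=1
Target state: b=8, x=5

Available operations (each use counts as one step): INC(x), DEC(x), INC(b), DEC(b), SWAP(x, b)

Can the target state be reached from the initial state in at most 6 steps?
Yes

Path (6 steps): INC(x) → INC(x) → INC(x) → INC(x) → INC(b) → INC(b)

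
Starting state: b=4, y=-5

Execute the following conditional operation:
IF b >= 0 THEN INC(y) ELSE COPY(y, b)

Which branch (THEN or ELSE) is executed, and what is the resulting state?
Branch: THEN, Final state: b=4, y=-4

Evaluating condition: b >= 0
b = 4
Condition is True, so THEN branch executes
After INC(y): b=4, y=-4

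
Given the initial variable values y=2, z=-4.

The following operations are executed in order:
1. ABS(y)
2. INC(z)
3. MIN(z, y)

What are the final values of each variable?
{y: 2, z: -3}

Step-by-step execution:
Initial: y=2, z=-4
After step 1 (ABS(y)): y=2, z=-4
After step 2 (INC(z)): y=2, z=-3
After step 3 (MIN(z, y)): y=2, z=-3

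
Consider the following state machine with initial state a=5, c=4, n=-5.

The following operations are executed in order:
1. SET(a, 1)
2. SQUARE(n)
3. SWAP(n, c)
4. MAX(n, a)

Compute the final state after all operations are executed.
{a: 1, c: 25, n: 4}

Step-by-step execution:
Initial: a=5, c=4, n=-5
After step 1 (SET(a, 1)): a=1, c=4, n=-5
After step 2 (SQUARE(n)): a=1, c=4, n=25
After step 3 (SWAP(n, c)): a=1, c=25, n=4
After step 4 (MAX(n, a)): a=1, c=25, n=4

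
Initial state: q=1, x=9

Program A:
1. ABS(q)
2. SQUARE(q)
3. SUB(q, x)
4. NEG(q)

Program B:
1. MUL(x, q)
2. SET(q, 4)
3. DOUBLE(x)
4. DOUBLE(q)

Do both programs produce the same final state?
No

Program A final state: q=8, x=9
Program B final state: q=8, x=18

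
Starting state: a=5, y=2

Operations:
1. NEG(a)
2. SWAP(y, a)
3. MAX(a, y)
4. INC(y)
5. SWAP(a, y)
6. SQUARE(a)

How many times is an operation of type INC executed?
1

Counting INC operations:
Step 4: INC(y) ← INC
Total: 1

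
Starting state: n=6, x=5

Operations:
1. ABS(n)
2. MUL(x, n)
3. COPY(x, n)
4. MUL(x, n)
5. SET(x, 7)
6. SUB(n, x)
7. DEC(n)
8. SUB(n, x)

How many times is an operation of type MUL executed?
2

Counting MUL operations:
Step 2: MUL(x, n) ← MUL
Step 4: MUL(x, n) ← MUL
Total: 2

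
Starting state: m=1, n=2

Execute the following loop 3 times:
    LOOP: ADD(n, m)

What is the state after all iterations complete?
m=1, n=5

Iteration trace:
Start: m=1, n=2
After iteration 1: m=1, n=3
After iteration 2: m=1, n=4
After iteration 3: m=1, n=5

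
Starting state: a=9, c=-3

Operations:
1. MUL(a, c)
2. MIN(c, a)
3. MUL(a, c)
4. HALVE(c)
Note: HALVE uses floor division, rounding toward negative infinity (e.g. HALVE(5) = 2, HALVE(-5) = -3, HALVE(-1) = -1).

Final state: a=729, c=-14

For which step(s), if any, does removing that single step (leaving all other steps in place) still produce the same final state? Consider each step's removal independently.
None - removing any single step changes the final result

Testing removal of each single step:
Without step 1: final = a=-27, c=-2 (different)
Without step 2: final = a=81, c=-2 (different)
Without step 3: final = a=-27, c=-14 (different)
Without step 4: final = a=729, c=-27 (different)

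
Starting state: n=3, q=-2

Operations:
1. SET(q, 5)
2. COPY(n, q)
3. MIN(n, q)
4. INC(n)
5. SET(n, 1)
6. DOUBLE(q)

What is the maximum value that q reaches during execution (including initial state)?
10

Values of q at each step:
Initial: q = -2
After step 1: q = 5
After step 2: q = 5
After step 3: q = 5
After step 4: q = 5
After step 5: q = 5
After step 6: q = 10 ← maximum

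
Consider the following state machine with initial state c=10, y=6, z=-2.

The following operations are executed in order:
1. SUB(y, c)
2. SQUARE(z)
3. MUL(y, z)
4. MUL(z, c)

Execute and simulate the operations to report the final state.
{c: 10, y: -16, z: 40}

Step-by-step execution:
Initial: c=10, y=6, z=-2
After step 1 (SUB(y, c)): c=10, y=-4, z=-2
After step 2 (SQUARE(z)): c=10, y=-4, z=4
After step 3 (MUL(y, z)): c=10, y=-16, z=4
After step 4 (MUL(z, c)): c=10, y=-16, z=40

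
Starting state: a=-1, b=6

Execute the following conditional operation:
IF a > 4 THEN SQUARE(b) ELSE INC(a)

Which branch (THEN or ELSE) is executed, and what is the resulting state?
Branch: ELSE, Final state: a=0, b=6

Evaluating condition: a > 4
a = -1
Condition is False, so ELSE branch executes
After INC(a): a=0, b=6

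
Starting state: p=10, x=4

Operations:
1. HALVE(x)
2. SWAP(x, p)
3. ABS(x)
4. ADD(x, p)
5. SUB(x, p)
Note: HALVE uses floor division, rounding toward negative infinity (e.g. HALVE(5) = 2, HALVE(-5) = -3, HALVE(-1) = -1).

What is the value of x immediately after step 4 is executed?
x = 12

Tracing x through execution:
Initial: x = 4
After step 1 (HALVE(x)): x = 2
After step 2 (SWAP(x, p)): x = 10
After step 3 (ABS(x)): x = 10
After step 4 (ADD(x, p)): x = 12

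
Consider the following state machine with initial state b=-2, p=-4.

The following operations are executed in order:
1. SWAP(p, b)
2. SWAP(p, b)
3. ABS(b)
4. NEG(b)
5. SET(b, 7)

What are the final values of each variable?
{b: 7, p: -4}

Step-by-step execution:
Initial: b=-2, p=-4
After step 1 (SWAP(p, b)): b=-4, p=-2
After step 2 (SWAP(p, b)): b=-2, p=-4
After step 3 (ABS(b)): b=2, p=-4
After step 4 (NEG(b)): b=-2, p=-4
After step 5 (SET(b, 7)): b=7, p=-4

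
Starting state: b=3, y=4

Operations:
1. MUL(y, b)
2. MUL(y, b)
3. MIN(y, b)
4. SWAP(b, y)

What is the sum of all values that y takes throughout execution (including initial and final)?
58

Values of y at each step:
Initial: y = 4
After step 1: y = 12
After step 2: y = 36
After step 3: y = 3
After step 4: y = 3
Sum = 4 + 12 + 36 + 3 + 3 = 58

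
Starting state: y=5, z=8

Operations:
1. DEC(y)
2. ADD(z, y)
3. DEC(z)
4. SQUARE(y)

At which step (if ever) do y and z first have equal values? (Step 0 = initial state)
Never

y and z never become equal during execution.

Comparing values at each step:
Initial: y=5, z=8
After step 1: y=4, z=8
After step 2: y=4, z=12
After step 3: y=4, z=11
After step 4: y=16, z=11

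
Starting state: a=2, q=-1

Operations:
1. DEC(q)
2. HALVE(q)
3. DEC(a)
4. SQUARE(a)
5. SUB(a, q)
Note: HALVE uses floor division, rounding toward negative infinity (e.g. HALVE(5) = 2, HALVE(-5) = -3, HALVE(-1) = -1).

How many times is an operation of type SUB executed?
1

Counting SUB operations:
Step 5: SUB(a, q) ← SUB
Total: 1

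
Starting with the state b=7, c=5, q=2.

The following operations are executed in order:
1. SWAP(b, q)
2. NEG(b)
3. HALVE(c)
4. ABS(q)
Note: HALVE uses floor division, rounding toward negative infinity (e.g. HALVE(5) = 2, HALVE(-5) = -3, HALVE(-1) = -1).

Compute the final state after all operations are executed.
{b: -2, c: 2, q: 7}

Step-by-step execution:
Initial: b=7, c=5, q=2
After step 1 (SWAP(b, q)): b=2, c=5, q=7
After step 2 (NEG(b)): b=-2, c=5, q=7
After step 3 (HALVE(c)): b=-2, c=2, q=7
After step 4 (ABS(q)): b=-2, c=2, q=7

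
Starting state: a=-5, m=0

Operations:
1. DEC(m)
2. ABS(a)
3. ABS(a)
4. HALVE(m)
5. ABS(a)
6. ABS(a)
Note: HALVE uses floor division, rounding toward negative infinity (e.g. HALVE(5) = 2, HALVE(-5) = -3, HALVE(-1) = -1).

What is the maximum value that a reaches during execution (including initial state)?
5

Values of a at each step:
Initial: a = -5
After step 1: a = -5
After step 2: a = 5 ← maximum
After step 3: a = 5
After step 4: a = 5
After step 5: a = 5
After step 6: a = 5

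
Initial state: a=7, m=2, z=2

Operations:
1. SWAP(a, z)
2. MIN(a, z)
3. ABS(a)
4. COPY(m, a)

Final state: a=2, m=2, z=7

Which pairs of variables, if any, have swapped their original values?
(z, a)

Comparing initial and final values:
m: 2 → 2
z: 2 → 7
a: 7 → 2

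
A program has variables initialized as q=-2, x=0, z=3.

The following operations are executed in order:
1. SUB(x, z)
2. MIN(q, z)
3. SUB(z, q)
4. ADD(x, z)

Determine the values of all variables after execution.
{q: -2, x: 2, z: 5}

Step-by-step execution:
Initial: q=-2, x=0, z=3
After step 1 (SUB(x, z)): q=-2, x=-3, z=3
After step 2 (MIN(q, z)): q=-2, x=-3, z=3
After step 3 (SUB(z, q)): q=-2, x=-3, z=5
After step 4 (ADD(x, z)): q=-2, x=2, z=5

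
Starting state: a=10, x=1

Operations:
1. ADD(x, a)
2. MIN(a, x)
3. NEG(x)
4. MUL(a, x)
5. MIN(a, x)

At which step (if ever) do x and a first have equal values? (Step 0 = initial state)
Never

x and a never become equal during execution.

Comparing values at each step:
Initial: x=1, a=10
After step 1: x=11, a=10
After step 2: x=11, a=10
After step 3: x=-11, a=10
After step 4: x=-11, a=-110
After step 5: x=-11, a=-110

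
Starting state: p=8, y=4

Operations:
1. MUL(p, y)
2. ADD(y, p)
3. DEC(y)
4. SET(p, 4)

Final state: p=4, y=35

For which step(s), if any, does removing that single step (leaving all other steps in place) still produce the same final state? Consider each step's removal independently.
None - removing any single step changes the final result

Testing removal of each single step:
Without step 1: final = p=4, y=11 (different)
Without step 2: final = p=4, y=3 (different)
Without step 3: final = p=4, y=36 (different)
Without step 4: final = p=32, y=35 (different)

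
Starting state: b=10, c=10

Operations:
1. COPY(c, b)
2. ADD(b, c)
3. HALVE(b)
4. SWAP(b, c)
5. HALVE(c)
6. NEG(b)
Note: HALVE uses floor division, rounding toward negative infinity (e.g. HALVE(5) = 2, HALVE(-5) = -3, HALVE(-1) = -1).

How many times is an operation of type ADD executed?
1

Counting ADD operations:
Step 2: ADD(b, c) ← ADD
Total: 1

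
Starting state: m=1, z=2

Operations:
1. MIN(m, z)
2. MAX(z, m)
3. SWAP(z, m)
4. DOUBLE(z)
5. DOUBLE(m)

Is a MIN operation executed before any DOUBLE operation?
Yes

First MIN: step 1
First DOUBLE: step 4
Since 1 < 4, MIN comes first.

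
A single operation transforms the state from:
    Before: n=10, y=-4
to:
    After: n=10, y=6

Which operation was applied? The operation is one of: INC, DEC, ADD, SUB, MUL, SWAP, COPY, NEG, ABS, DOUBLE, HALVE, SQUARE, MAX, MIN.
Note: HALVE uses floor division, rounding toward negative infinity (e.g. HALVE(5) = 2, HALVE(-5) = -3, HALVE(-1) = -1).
ADD(y, n)

Analyzing the change:
Before: n=10, y=-4
After: n=10, y=6
Variable y changed from -4 to 6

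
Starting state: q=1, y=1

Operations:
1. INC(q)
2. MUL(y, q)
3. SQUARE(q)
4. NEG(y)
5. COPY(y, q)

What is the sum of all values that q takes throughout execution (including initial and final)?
17

Values of q at each step:
Initial: q = 1
After step 1: q = 2
After step 2: q = 2
After step 3: q = 4
After step 4: q = 4
After step 5: q = 4
Sum = 1 + 2 + 2 + 4 + 4 + 4 = 17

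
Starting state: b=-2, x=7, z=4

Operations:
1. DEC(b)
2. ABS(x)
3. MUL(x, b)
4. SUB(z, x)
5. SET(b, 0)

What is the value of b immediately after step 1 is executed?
b = -3

Tracing b through execution:
Initial: b = -2
After step 1 (DEC(b)): b = -3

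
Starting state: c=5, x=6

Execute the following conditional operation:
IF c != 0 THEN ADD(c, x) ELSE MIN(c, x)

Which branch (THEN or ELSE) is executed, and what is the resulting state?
Branch: THEN, Final state: c=11, x=6

Evaluating condition: c != 0
c = 5
Condition is True, so THEN branch executes
After ADD(c, x): c=11, x=6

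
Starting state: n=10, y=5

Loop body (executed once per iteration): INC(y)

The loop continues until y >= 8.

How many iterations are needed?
3

Tracing iterations:
Initial: n=10, y=5
After iteration 1: n=10, y=6
After iteration 2: n=10, y=7
After iteration 3: n=10, y=8
y >= 8 now holds, so the loop exits after 3 iterations.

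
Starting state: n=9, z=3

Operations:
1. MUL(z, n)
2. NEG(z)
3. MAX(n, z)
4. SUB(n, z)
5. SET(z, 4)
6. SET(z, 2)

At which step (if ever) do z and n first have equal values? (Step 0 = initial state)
Never

z and n never become equal during execution.

Comparing values at each step:
Initial: z=3, n=9
After step 1: z=27, n=9
After step 2: z=-27, n=9
After step 3: z=-27, n=9
After step 4: z=-27, n=36
After step 5: z=4, n=36
After step 6: z=2, n=36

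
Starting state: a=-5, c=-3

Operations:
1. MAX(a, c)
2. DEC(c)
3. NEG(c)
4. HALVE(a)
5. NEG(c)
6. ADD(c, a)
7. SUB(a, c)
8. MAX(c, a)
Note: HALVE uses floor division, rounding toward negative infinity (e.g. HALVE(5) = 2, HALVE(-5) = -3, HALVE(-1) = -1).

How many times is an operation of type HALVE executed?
1

Counting HALVE operations:
Step 4: HALVE(a) ← HALVE
Total: 1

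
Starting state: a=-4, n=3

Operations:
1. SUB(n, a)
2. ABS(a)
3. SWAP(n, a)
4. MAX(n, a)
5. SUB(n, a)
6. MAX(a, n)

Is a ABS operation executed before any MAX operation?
Yes

First ABS: step 2
First MAX: step 4
Since 2 < 4, ABS comes first.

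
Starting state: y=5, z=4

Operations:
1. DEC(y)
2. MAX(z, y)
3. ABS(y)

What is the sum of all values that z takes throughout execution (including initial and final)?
16

Values of z at each step:
Initial: z = 4
After step 1: z = 4
After step 2: z = 4
After step 3: z = 4
Sum = 4 + 4 + 4 + 4 = 16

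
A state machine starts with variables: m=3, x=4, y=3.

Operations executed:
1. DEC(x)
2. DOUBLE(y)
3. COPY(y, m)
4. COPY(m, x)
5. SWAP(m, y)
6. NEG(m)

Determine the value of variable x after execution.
x = 3

Tracing execution:
Step 1: DEC(x) → x = 3
Step 2: DOUBLE(y) → x = 3
Step 3: COPY(y, m) → x = 3
Step 4: COPY(m, x) → x = 3
Step 5: SWAP(m, y) → x = 3
Step 6: NEG(m) → x = 3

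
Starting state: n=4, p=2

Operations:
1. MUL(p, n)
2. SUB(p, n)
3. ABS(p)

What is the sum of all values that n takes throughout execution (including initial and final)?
16

Values of n at each step:
Initial: n = 4
After step 1: n = 4
After step 2: n = 4
After step 3: n = 4
Sum = 4 + 4 + 4 + 4 = 16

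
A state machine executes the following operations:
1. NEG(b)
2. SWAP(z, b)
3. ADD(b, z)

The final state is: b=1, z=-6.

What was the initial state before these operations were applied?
b=6, z=7

Working backwards:
Final state: b=1, z=-6
Before step 3 (ADD(b, z)): b=7, z=-6
Before step 2 (SWAP(z, b)): b=-6, z=7
Before step 1 (NEG(b)): b=6, z=7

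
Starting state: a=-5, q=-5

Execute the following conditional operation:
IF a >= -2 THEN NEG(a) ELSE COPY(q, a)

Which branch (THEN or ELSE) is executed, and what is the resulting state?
Branch: ELSE, Final state: a=-5, q=-5

Evaluating condition: a >= -2
a = -5
Condition is False, so ELSE branch executes
After COPY(q, a): a=-5, q=-5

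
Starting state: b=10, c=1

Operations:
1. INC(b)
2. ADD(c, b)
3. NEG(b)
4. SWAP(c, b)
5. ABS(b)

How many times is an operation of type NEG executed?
1

Counting NEG operations:
Step 3: NEG(b) ← NEG
Total: 1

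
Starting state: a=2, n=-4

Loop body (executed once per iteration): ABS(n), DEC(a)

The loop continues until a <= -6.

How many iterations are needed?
8

Tracing iterations:
Initial: a=2, n=-4
After iteration 1: a=1, n=4
After iteration 2: a=0, n=4
After iteration 3: a=-1, n=4
After iteration 4: a=-2, n=4
After iteration 5: a=-3, n=4
After iteration 6: a=-4, n=4
After iteration 7: a=-5, n=4
After iteration 8: a=-6, n=4
a <= -6 now holds, so the loop exits after 8 iterations.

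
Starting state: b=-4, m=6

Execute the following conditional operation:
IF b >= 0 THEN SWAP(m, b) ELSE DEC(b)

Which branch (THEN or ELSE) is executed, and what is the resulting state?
Branch: ELSE, Final state: b=-5, m=6

Evaluating condition: b >= 0
b = -4
Condition is False, so ELSE branch executes
After DEC(b): b=-5, m=6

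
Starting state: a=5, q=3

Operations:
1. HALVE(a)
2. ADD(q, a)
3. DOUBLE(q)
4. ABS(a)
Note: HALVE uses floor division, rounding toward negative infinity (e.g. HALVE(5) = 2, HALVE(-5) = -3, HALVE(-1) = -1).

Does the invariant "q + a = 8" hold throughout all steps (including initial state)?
No, violated after step 1

The invariant is violated after step 1.

State at each step:
Initial: a=5, q=3
After step 1: a=2, q=3
After step 2: a=2, q=5
After step 3: a=2, q=10
After step 4: a=2, q=10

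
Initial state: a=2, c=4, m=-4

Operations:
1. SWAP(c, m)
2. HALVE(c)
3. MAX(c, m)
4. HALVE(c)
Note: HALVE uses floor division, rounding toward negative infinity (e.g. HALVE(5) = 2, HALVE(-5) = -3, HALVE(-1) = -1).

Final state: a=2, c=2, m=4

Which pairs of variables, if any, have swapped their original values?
None

Comparing initial and final values:
c: 4 → 2
m: -4 → 4
a: 2 → 2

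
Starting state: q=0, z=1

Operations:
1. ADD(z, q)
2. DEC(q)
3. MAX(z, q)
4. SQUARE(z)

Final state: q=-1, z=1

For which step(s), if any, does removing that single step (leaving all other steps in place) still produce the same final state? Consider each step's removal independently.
Step(s) 1, 3, 4

Testing removal of each single step:
Without step 1: final = q=-1, z=1 (same)
Without step 2: final = q=0, z=1 (different)
Without step 3: final = q=-1, z=1 (same)
Without step 4: final = q=-1, z=1 (same)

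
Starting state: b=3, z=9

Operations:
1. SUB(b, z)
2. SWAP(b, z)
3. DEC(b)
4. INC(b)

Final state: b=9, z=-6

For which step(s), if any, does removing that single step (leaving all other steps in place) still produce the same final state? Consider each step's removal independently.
None - removing any single step changes the final result

Testing removal of each single step:
Without step 1: final = b=9, z=3 (different)
Without step 2: final = b=-6, z=9 (different)
Without step 3: final = b=10, z=-6 (different)
Without step 4: final = b=8, z=-6 (different)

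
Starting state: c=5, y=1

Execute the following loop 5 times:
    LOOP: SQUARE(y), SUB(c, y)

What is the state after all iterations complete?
c=0, y=1

Iteration trace:
Start: c=5, y=1
After iteration 1: c=4, y=1
After iteration 2: c=3, y=1
After iteration 3: c=2, y=1
After iteration 4: c=1, y=1
After iteration 5: c=0, y=1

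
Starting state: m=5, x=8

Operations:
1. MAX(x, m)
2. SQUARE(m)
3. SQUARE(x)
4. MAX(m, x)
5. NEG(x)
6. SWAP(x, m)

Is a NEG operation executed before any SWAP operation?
Yes

First NEG: step 5
First SWAP: step 6
Since 5 < 6, NEG comes first.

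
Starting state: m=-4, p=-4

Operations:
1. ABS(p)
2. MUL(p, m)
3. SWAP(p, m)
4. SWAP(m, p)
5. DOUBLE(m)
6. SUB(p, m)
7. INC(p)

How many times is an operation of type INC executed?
1

Counting INC operations:
Step 7: INC(p) ← INC
Total: 1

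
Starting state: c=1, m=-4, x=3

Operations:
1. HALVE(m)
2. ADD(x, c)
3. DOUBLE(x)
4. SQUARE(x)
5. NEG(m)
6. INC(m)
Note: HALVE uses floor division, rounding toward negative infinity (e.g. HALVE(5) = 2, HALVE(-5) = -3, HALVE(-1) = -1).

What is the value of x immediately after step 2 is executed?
x = 4

Tracing x through execution:
Initial: x = 3
After step 1 (HALVE(m)): x = 3
After step 2 (ADD(x, c)): x = 4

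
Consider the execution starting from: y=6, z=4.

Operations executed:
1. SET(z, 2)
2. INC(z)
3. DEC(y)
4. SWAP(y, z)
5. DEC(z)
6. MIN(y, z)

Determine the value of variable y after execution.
y = 3

Tracing execution:
Step 1: SET(z, 2) → y = 6
Step 2: INC(z) → y = 6
Step 3: DEC(y) → y = 5
Step 4: SWAP(y, z) → y = 3
Step 5: DEC(z) → y = 3
Step 6: MIN(y, z) → y = 3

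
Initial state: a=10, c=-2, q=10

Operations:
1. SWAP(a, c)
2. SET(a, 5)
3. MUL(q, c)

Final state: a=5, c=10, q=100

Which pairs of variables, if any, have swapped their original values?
None

Comparing initial and final values:
a: 10 → 5
q: 10 → 100
c: -2 → 10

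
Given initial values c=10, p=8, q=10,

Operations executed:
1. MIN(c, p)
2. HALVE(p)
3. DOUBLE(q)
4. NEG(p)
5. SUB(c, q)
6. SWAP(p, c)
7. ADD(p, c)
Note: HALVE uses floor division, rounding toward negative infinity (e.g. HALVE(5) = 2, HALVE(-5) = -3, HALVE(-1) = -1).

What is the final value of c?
c = -4

Tracing execution:
Step 1: MIN(c, p) → c = 8
Step 2: HALVE(p) → c = 8
Step 3: DOUBLE(q) → c = 8
Step 4: NEG(p) → c = 8
Step 5: SUB(c, q) → c = -12
Step 6: SWAP(p, c) → c = -4
Step 7: ADD(p, c) → c = -4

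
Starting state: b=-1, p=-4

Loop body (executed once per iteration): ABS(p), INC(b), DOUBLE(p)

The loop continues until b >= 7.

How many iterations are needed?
8

Tracing iterations:
Initial: b=-1, p=-4
After iteration 1: b=0, p=8
After iteration 2: b=1, p=16
After iteration 3: b=2, p=32
After iteration 4: b=3, p=64
After iteration 5: b=4, p=128
After iteration 6: b=5, p=256
After iteration 7: b=6, p=512
After iteration 8: b=7, p=1024
b >= 7 now holds, so the loop exits after 8 iterations.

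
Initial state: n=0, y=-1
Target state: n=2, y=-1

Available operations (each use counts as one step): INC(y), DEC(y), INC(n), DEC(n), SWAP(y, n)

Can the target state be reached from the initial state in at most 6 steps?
Yes

Path (2 steps): INC(n) → INC(n)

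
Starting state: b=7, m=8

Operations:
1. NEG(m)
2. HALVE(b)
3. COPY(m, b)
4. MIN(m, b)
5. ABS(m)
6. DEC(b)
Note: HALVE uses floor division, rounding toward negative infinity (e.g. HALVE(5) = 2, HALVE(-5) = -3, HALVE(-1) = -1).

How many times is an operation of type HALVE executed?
1

Counting HALVE operations:
Step 2: HALVE(b) ← HALVE
Total: 1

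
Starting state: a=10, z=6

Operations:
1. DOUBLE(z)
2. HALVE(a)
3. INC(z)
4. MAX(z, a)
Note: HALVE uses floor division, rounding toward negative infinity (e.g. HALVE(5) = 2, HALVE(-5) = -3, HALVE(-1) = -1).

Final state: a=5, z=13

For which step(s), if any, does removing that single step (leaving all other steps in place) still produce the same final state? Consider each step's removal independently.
Step(s) 4

Testing removal of each single step:
Without step 1: final = a=5, z=7 (different)
Without step 2: final = a=10, z=13 (different)
Without step 3: final = a=5, z=12 (different)
Without step 4: final = a=5, z=13 (same)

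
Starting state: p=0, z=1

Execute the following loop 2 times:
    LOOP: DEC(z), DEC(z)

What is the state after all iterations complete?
p=0, z=-3

Iteration trace:
Start: p=0, z=1
After iteration 1: p=0, z=-1
After iteration 2: p=0, z=-3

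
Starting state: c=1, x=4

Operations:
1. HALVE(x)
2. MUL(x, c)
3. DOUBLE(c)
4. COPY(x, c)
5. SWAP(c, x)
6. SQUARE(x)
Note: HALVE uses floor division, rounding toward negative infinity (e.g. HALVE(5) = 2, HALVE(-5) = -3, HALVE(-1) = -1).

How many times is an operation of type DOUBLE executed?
1

Counting DOUBLE operations:
Step 3: DOUBLE(c) ← DOUBLE
Total: 1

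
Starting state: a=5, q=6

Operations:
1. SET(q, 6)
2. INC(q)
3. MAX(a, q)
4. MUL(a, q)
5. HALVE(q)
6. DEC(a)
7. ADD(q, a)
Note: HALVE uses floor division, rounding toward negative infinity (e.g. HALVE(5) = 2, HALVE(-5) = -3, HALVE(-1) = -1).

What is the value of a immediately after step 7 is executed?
a = 48

Tracing a through execution:
Initial: a = 5
After step 1 (SET(q, 6)): a = 5
After step 2 (INC(q)): a = 5
After step 3 (MAX(a, q)): a = 7
After step 4 (MUL(a, q)): a = 49
After step 5 (HALVE(q)): a = 49
After step 6 (DEC(a)): a = 48
After step 7 (ADD(q, a)): a = 48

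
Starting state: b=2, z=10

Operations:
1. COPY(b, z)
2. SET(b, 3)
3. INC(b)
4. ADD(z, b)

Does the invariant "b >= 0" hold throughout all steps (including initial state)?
Yes

The invariant holds at every step.

State at each step:
Initial: b=2, z=10
After step 1: b=10, z=10
After step 2: b=3, z=10
After step 3: b=4, z=10
After step 4: b=4, z=14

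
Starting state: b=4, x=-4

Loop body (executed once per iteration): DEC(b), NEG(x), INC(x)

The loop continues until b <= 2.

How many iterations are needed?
2

Tracing iterations:
Initial: b=4, x=-4
After iteration 1: b=3, x=5
After iteration 2: b=2, x=-4
b <= 2 now holds, so the loop exits after 2 iterations.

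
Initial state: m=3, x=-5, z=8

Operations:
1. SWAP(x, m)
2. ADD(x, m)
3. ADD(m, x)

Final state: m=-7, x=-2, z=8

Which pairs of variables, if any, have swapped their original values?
None

Comparing initial and final values:
z: 8 → 8
x: -5 → -2
m: 3 → -7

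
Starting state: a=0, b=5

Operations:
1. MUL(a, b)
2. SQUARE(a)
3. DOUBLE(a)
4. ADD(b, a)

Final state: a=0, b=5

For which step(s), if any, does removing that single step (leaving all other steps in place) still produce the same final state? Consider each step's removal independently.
Step(s) 1, 2, 3, 4

Testing removal of each single step:
Without step 1: final = a=0, b=5 (same)
Without step 2: final = a=0, b=5 (same)
Without step 3: final = a=0, b=5 (same)
Without step 4: final = a=0, b=5 (same)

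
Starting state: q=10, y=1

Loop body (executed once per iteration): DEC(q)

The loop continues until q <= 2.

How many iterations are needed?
8

Tracing iterations:
Initial: q=10, y=1
After iteration 1: q=9, y=1
After iteration 2: q=8, y=1
After iteration 3: q=7, y=1
After iteration 4: q=6, y=1
After iteration 5: q=5, y=1
After iteration 6: q=4, y=1
After iteration 7: q=3, y=1
After iteration 8: q=2, y=1
q <= 2 now holds, so the loop exits after 8 iterations.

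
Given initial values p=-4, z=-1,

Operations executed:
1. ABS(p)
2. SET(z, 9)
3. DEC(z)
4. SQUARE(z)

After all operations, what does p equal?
p = 4

Tracing execution:
Step 1: ABS(p) → p = 4
Step 2: SET(z, 9) → p = 4
Step 3: DEC(z) → p = 4
Step 4: SQUARE(z) → p = 4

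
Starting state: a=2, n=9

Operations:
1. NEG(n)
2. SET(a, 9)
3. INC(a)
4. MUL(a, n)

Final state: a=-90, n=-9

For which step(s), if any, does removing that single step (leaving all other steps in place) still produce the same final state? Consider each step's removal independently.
None - removing any single step changes the final result

Testing removal of each single step:
Without step 1: final = a=90, n=9 (different)
Without step 2: final = a=-27, n=-9 (different)
Without step 3: final = a=-81, n=-9 (different)
Without step 4: final = a=10, n=-9 (different)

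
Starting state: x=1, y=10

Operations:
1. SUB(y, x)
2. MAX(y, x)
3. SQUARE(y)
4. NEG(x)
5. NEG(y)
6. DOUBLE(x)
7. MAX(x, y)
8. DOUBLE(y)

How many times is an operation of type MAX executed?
2

Counting MAX operations:
Step 2: MAX(y, x) ← MAX
Step 7: MAX(x, y) ← MAX
Total: 2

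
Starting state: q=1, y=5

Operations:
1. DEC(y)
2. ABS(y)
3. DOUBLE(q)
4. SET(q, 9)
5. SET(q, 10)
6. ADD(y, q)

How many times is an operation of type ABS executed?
1

Counting ABS operations:
Step 2: ABS(y) ← ABS
Total: 1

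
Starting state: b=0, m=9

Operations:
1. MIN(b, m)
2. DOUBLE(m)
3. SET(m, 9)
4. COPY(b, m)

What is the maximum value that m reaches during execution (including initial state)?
18

Values of m at each step:
Initial: m = 9
After step 1: m = 9
After step 2: m = 18 ← maximum
After step 3: m = 9
After step 4: m = 9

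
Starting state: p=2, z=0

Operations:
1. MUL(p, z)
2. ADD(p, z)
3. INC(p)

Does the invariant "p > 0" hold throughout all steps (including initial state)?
No, violated after step 1

The invariant is violated after step 1.

State at each step:
Initial: p=2, z=0
After step 1: p=0, z=0
After step 2: p=0, z=0
After step 3: p=1, z=0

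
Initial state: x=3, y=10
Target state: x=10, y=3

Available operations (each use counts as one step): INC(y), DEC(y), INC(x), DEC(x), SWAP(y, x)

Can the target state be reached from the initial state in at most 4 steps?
Yes

Path (1 step): SWAP(y, x)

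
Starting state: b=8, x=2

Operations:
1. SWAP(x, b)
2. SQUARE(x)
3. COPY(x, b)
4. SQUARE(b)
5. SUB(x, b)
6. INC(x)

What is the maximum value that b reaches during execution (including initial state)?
8

Values of b at each step:
Initial: b = 8 ← maximum
After step 1: b = 2
After step 2: b = 2
After step 3: b = 2
After step 4: b = 4
After step 5: b = 4
After step 6: b = 4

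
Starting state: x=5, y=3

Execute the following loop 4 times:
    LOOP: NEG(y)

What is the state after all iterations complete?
x=5, y=3

Iteration trace:
Start: x=5, y=3
After iteration 1: x=5, y=-3
After iteration 2: x=5, y=3
After iteration 3: x=5, y=-3
After iteration 4: x=5, y=3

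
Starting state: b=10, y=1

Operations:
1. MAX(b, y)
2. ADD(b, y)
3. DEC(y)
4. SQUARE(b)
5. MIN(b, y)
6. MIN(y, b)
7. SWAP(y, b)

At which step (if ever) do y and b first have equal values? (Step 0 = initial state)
Step 5

y and b first become equal after step 5.

Comparing values at each step:
Initial: y=1, b=10
After step 1: y=1, b=10
After step 2: y=1, b=11
After step 3: y=0, b=11
After step 4: y=0, b=121
After step 5: y=0, b=0 ← equal!
After step 6: y=0, b=0 ← equal!
After step 7: y=0, b=0 ← equal!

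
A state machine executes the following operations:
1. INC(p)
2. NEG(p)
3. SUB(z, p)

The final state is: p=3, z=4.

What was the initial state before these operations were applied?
p=-4, z=7

Working backwards:
Final state: p=3, z=4
Before step 3 (SUB(z, p)): p=3, z=7
Before step 2 (NEG(p)): p=-3, z=7
Before step 1 (INC(p)): p=-4, z=7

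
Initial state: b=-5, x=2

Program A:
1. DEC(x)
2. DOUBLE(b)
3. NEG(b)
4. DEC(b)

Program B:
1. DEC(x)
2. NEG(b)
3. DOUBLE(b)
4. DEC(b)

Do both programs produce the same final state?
Yes

Program A final state: b=9, x=1
Program B final state: b=9, x=1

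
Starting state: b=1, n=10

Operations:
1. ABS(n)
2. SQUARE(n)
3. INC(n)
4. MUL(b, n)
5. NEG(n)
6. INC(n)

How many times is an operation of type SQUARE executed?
1

Counting SQUARE operations:
Step 2: SQUARE(n) ← SQUARE
Total: 1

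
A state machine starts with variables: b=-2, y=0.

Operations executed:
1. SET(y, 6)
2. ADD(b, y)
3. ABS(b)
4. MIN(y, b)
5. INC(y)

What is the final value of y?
y = 5

Tracing execution:
Step 1: SET(y, 6) → y = 6
Step 2: ADD(b, y) → y = 6
Step 3: ABS(b) → y = 6
Step 4: MIN(y, b) → y = 4
Step 5: INC(y) → y = 5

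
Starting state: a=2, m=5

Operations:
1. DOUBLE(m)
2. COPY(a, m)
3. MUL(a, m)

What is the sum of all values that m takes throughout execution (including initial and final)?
35

Values of m at each step:
Initial: m = 5
After step 1: m = 10
After step 2: m = 10
After step 3: m = 10
Sum = 5 + 10 + 10 + 10 = 35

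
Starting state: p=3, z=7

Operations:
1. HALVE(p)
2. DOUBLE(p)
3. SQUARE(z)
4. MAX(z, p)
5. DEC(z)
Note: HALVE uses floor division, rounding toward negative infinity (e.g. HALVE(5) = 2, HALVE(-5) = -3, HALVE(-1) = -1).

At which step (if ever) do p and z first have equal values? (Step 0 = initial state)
Never

p and z never become equal during execution.

Comparing values at each step:
Initial: p=3, z=7
After step 1: p=1, z=7
After step 2: p=2, z=7
After step 3: p=2, z=49
After step 4: p=2, z=49
After step 5: p=2, z=48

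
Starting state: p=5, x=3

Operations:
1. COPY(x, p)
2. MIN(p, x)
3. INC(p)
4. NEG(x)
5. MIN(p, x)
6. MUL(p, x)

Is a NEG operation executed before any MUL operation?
Yes

First NEG: step 4
First MUL: step 6
Since 4 < 6, NEG comes first.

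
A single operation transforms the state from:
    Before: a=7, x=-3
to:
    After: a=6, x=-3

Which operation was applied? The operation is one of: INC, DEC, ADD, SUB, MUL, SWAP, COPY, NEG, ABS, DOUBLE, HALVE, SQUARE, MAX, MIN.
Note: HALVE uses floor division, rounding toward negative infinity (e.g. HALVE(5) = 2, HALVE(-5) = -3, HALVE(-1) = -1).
DEC(a)

Analyzing the change:
Before: a=7, x=-3
After: a=6, x=-3
Variable a changed from 7 to 6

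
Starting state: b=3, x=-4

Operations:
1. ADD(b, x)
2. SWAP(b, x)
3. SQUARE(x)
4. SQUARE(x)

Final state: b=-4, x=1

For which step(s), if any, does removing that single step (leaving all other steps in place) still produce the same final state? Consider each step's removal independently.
Step(s) 3, 4

Testing removal of each single step:
Without step 1: final = b=-4, x=81 (different)
Without step 2: final = b=-1, x=256 (different)
Without step 3: final = b=-4, x=1 (same)
Without step 4: final = b=-4, x=1 (same)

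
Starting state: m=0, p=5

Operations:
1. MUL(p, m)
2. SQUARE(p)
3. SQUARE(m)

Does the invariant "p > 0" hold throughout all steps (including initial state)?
No, violated after step 1

The invariant is violated after step 1.

State at each step:
Initial: m=0, p=5
After step 1: m=0, p=0
After step 2: m=0, p=0
After step 3: m=0, p=0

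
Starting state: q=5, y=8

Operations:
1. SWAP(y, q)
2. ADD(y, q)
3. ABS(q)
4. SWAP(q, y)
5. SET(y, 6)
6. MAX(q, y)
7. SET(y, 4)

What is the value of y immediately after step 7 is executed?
y = 4

Tracing y through execution:
Initial: y = 8
After step 1 (SWAP(y, q)): y = 5
After step 2 (ADD(y, q)): y = 13
After step 3 (ABS(q)): y = 13
After step 4 (SWAP(q, y)): y = 8
After step 5 (SET(y, 6)): y = 6
After step 6 (MAX(q, y)): y = 6
After step 7 (SET(y, 4)): y = 4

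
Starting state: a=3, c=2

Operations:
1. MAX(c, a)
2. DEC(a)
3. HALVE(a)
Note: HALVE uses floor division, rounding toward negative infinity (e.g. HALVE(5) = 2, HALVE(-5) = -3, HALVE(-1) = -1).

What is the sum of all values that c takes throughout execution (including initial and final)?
11

Values of c at each step:
Initial: c = 2
After step 1: c = 3
After step 2: c = 3
After step 3: c = 3
Sum = 2 + 3 + 3 + 3 = 11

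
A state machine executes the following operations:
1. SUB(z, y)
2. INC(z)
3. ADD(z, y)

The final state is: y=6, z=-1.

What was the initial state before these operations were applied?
y=6, z=-2

Working backwards:
Final state: y=6, z=-1
Before step 3 (ADD(z, y)): y=6, z=-7
Before step 2 (INC(z)): y=6, z=-8
Before step 1 (SUB(z, y)): y=6, z=-2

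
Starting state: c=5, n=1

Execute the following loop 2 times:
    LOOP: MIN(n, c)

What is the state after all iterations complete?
c=5, n=1

Iteration trace:
Start: c=5, n=1
After iteration 1: c=5, n=1
After iteration 2: c=5, n=1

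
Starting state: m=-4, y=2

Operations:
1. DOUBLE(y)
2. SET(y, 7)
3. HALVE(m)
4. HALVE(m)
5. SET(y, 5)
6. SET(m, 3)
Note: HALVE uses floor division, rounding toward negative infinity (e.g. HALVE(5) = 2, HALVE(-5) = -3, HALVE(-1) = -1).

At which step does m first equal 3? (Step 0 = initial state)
Step 6

Tracing m:
Initial: m = -4
After step 1: m = -4
After step 2: m = -4
After step 3: m = -2
After step 4: m = -1
After step 5: m = -1
After step 6: m = 3 ← first occurrence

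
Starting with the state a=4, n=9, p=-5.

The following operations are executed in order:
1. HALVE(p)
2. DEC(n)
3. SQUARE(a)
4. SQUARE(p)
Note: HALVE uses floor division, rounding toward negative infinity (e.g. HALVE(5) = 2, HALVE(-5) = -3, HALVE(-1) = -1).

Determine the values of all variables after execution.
{a: 16, n: 8, p: 9}

Step-by-step execution:
Initial: a=4, n=9, p=-5
After step 1 (HALVE(p)): a=4, n=9, p=-3
After step 2 (DEC(n)): a=4, n=8, p=-3
After step 3 (SQUARE(a)): a=16, n=8, p=-3
After step 4 (SQUARE(p)): a=16, n=8, p=9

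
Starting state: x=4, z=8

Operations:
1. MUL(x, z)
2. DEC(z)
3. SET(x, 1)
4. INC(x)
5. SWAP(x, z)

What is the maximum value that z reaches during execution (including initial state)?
8

Values of z at each step:
Initial: z = 8 ← maximum
After step 1: z = 8
After step 2: z = 7
After step 3: z = 7
After step 4: z = 7
After step 5: z = 2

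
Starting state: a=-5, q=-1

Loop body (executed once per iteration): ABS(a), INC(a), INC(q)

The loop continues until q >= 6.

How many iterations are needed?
7

Tracing iterations:
Initial: a=-5, q=-1
After iteration 1: a=6, q=0
After iteration 2: a=7, q=1
After iteration 3: a=8, q=2
After iteration 4: a=9, q=3
After iteration 5: a=10, q=4
After iteration 6: a=11, q=5
After iteration 7: a=12, q=6
q >= 6 now holds, so the loop exits after 7 iterations.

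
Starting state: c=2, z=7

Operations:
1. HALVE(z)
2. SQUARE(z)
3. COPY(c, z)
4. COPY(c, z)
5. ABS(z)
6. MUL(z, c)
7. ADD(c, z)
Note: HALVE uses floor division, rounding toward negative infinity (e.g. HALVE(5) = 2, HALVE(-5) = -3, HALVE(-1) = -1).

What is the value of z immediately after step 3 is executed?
z = 9

Tracing z through execution:
Initial: z = 7
After step 1 (HALVE(z)): z = 3
After step 2 (SQUARE(z)): z = 9
After step 3 (COPY(c, z)): z = 9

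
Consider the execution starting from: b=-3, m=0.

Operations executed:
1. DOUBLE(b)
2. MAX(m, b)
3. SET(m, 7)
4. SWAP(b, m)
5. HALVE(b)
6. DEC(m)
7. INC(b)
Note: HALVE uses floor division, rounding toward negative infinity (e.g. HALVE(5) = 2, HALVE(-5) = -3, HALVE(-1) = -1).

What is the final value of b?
b = 4

Tracing execution:
Step 1: DOUBLE(b) → b = -6
Step 2: MAX(m, b) → b = -6
Step 3: SET(m, 7) → b = -6
Step 4: SWAP(b, m) → b = 7
Step 5: HALVE(b) → b = 3
Step 6: DEC(m) → b = 3
Step 7: INC(b) → b = 4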